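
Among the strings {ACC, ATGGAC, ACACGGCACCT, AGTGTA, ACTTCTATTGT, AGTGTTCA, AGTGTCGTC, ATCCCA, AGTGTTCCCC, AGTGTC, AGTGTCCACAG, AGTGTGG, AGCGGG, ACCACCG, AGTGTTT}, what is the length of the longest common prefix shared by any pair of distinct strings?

The deepest shared node is where two words last agree before diverging.
"AGTGTTCA" and "AGTGTTCCCC" agree on "AGTGTTC" (7 characters) before diverging; nothing deeper is shared.
Longest shared-prefix length: 7

7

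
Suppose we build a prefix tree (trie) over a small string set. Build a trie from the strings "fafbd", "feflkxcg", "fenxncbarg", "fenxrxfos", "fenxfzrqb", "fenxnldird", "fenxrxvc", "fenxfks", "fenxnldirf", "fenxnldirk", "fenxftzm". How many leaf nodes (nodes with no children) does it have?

A leaf is a node with no children — equivalently, the end of a word that is not a proper prefix of any other stored word.
Those words: "fafbd", "feflkxcg", "fenxfks", "fenxftzm", "fenxfzrqb", "fenxncbarg", "fenxnldird", "fenxnldirf", "fenxnldirk", "fenxrxfos", "fenxrxvc"
Leaf count: 11

11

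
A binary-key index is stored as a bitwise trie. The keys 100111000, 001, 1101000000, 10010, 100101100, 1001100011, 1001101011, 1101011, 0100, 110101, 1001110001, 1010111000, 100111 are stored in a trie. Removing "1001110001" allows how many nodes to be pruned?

1

After clearing the end-marker at "1001110001", prune upward until reaching a node still needed by another word.
The suffix "1" (1 node) is used only by "1001110001"; "100111000" is itself a stored word, so pruning stops there.
Nodes removed: 1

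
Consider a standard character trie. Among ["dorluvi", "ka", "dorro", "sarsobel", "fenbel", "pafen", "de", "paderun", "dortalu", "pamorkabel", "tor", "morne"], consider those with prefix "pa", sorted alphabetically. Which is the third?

pamorkabel

DFS of the "pa" subtree visits, in order: "paderun", "pafen", "pamorkabel"
The 3rd is pamorkabel.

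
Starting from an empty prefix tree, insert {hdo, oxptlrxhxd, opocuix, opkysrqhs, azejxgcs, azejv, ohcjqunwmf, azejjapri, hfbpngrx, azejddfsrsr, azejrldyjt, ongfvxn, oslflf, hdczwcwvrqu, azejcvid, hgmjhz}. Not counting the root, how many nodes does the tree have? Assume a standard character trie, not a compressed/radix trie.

Trace insertions, counting only characters that open a new branch:
  "hdo" → 3 new (h, d, o)
  "oxptlrxhxd" → 10 new (o, x, p, t, l, r, x, h, x, d)
  "opocuix" → prefix "o" already present; 6 new (p, o, c, u, i, x)
  "opkysrqhs" → prefix "op" already present; 7 new (k, y, s, r, q, h, s)
  "azejxgcs" → 8 new (a, z, e, j, x, g, c, s)
  "azejv" → prefix "azej" already present; 1 new (v)
  "ohcjqunwmf" → prefix "o" already present; 9 new (h, c, j, q, u, n, w, m, f)
  "azejjapri" → prefix "azej" already present; 5 new (j, a, p, r, i)
  "hfbpngrx" → prefix "h" already present; 7 new (f, b, p, n, g, r, x)
  "azejddfsrsr" → prefix "azej" already present; 7 new (d, d, f, s, r, s, r)
  "azejrldyjt" → prefix "azej" already present; 6 new (r, l, d, y, j, t)
  "ongfvxn" → prefix "o" already present; 6 new (n, g, f, v, x, n)
  "oslflf" → prefix "o" already present; 5 new (s, l, f, l, f)
  "hdczwcwvrqu" → prefix "hd" already present; 9 new (c, z, w, c, w, v, r, q, u)
  "azejcvid" → prefix "azej" already present; 4 new (c, v, i, d)
  "hgmjhz" → prefix "h" already present; 5 new (g, m, j, h, z)
Total nodes = 3 + 10 + 6 + 7 + 8 + 1 + 9 + 5 + 7 + 7 + 6 + 6 + 5 + 9 + 4 + 5 = 98

98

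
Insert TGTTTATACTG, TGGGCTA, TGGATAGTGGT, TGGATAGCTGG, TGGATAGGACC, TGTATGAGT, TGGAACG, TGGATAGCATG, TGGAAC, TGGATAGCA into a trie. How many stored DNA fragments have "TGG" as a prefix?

8

Walk to "TGG"; the words in its subtree are exactly those with that prefix.
Words under "TGG": TGGAAC, TGGAACG, TGGATAGCA, TGGATAGCATG, TGGATAGCTGG, TGGATAGGACC, TGGATAGTGGT, TGGGCTA
Count: 8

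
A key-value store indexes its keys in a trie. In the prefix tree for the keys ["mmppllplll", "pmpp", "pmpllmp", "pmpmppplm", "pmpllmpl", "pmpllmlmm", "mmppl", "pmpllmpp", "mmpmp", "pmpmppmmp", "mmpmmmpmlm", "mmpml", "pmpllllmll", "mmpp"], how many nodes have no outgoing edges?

Leaves are exactly the stored words that no other stored word extends.
Those words: "mmpml", "mmpmmmpmlm", "mmpmp", "mmppllplll", "pmpllllmll", "pmpllmlmm", "pmpllmpl", "pmpllmpp", "pmpmppmmp", "pmpmppplm", "pmpp"
Leaf count: 11

11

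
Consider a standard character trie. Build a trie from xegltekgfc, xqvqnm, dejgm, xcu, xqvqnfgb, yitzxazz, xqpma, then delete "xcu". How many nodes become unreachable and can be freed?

Walk "xcu" from the leaf back toward the root, removing each node that no remaining word uses.
The suffix "cu" (2 nodes) is used only by "xcu"; the node for "x" still has the child "e", so pruning stops there.
Nodes removed: 2

2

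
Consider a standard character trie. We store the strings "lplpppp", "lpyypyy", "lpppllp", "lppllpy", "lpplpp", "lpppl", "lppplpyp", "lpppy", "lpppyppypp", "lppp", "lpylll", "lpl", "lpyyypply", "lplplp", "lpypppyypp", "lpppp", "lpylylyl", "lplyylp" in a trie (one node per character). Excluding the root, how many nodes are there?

Insert word by word; a character creates a node only if that edge doesn't already exist:
  "lplpppp" → 7 new (l, p, l, p, p, p, p)
  "lpyypyy" → prefix "lp" already present; 5 new (y, y, p, y, y)
  "lpppllp" → prefix "lp" already present; 5 new (p, p, l, l, p)
  "lppllpy" → prefix "lpp" already present; 4 new (l, l, p, y)
  "lpplpp" → prefix "lppl" already present; 2 new (p, p)
  "lpppl" → prefix "lpppl" already present; 0 new (none)
  "lppplpyp" → prefix "lpppl" already present; 3 new (p, y, p)
  "lpppy" → prefix "lppp" already present; 1 new (y)
  "lpppyppypp" → prefix "lpppy" already present; 5 new (p, p, y, p, p)
  "lppp" → prefix "lppp" already present; 0 new (none)
  "lpylll" → prefix "lpy" already present; 3 new (l, l, l)
  "lpl" → prefix "lpl" already present; 0 new (none)
  "lpyyypply" → prefix "lpyy" already present; 5 new (y, p, p, l, y)
  "lplplp" → prefix "lplp" already present; 2 new (l, p)
  "lpypppyypp" → prefix "lpy" already present; 7 new (p, p, p, y, y, p, p)
  "lpppp" → prefix "lppp" already present; 1 new (p)
  "lpylylyl" → prefix "lpyl" already present; 4 new (y, l, y, l)
  "lplyylp" → prefix "lpl" already present; 4 new (y, y, l, p)
Total nodes = 7 + 5 + 5 + 4 + 2 + 0 + 3 + 1 + 5 + 0 + 3 + 0 + 5 + 2 + 7 + 1 + 4 + 4 = 58

58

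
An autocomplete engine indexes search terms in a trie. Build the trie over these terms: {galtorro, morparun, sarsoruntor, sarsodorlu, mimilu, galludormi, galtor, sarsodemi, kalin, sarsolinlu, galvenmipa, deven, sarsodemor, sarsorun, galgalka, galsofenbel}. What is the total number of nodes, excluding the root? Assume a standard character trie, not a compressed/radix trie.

84

Count nodes per top-level branch (shared prefixes stored once):
  'd'-branch (deven): 5 nodes
  'g'-branch (galgalka, galludormi, galsofenbel, galtor, galtorro, galvenmipa): 35 nodes
  'k'-branch (kalin): 5 nodes
  'm'-branch (mimilu, morparun): 13 nodes
  's'-branch (sarsodemi, sarsodemor, sarsodorlu, sarsolinlu, sarsorun, sarsoruntor): 26 nodes
Sum: 84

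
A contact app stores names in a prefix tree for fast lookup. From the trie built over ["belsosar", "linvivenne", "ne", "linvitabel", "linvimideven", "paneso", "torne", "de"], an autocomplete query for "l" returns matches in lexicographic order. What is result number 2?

Filter for "l…" and sort: "linvimideven", "linvitabel", "linvivenne"
Position 2: linvitabel

linvitabel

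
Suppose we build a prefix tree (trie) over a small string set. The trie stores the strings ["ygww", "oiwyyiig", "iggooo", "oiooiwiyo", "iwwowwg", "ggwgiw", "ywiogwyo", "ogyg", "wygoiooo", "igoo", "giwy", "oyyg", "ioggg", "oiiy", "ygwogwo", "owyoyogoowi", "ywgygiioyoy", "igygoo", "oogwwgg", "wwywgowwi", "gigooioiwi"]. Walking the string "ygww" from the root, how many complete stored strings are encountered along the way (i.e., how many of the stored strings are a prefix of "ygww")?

Traverse "ygww" character by character; count nodes along the way that are marked as word ends.
Prefixes of the query that are stored words: "ygww"
Count: 1

1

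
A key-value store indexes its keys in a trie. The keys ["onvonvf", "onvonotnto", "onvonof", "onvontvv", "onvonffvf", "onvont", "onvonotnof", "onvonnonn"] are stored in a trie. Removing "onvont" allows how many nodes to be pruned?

0

Walk "onvont" from the leaf back toward the root, removing each node that no remaining word uses.
Every node on "onvont" is still needed (e.g. by "onvontvv"), so nothing is freed.
Nodes removed: 0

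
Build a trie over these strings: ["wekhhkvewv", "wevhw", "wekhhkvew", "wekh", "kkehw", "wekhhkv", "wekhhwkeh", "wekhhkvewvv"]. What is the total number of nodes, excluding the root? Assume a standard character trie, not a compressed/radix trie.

23

Count nodes per top-level branch (shared prefixes stored once):
  'k'-branch (kkehw): 5 nodes
  'w'-branch (wekh, wekhhkv, wekhhkvew, wekhhkvewv, wekhhkvewvv, wekhhwkeh, wevhw): 18 nodes
Sum: 23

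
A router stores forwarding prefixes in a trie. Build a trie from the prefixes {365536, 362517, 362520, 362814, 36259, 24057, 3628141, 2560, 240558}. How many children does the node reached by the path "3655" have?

1

The children of the "3655" node are the distinct next characters among strings starting with "3655".
Characters that immediately follow "3655" among the stored strings: {3}.
That node has 1 child edge.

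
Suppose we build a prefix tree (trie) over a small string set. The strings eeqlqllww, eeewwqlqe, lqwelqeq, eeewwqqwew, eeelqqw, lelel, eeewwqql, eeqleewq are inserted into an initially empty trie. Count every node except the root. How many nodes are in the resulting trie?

41

For each word, the new-node count is its length minus the longest prefix already in the trie:
  "eeqlqllww" → 9 new (e, e, q, l, q, l, l, w, w)
  "eeewwqlqe" → prefix "ee" already present; 7 new (e, w, w, q, l, q, e)
  "lqwelqeq" → 8 new (l, q, w, e, l, q, e, q)
  "eeewwqqwew" → prefix "eeewwq" already present; 4 new (q, w, e, w)
  "eeelqqw" → prefix "eee" already present; 4 new (l, q, q, w)
  "lelel" → prefix "l" already present; 4 new (e, l, e, l)
  "eeewwqql" → prefix "eeewwqq" already present; 1 new (l)
  "eeqleewq" → prefix "eeql" already present; 4 new (e, e, w, q)
Total nodes = 9 + 7 + 8 + 4 + 4 + 4 + 1 + 4 = 41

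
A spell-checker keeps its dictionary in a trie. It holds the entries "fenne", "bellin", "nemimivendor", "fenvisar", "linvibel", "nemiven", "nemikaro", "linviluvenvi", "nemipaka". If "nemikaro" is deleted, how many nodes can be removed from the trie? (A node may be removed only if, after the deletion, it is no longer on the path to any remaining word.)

After clearing the end-marker at "nemikaro", prune upward until reaching a node still needed by another word.
The suffix "karo" (4 nodes) is used only by "nemikaro"; the node for "nemi" still has the child "m", so pruning stops there.
Nodes removed: 4

4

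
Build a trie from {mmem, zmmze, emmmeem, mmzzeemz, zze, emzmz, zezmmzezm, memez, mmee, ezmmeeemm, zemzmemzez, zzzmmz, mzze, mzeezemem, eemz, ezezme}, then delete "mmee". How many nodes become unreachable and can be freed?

1

Walk "mmee" from the leaf back toward the root, removing each node that no remaining word uses.
The suffix "e" (1 node) is used only by "mmee"; the node for "mme" still has the child "m", so pruning stops there.
Nodes removed: 1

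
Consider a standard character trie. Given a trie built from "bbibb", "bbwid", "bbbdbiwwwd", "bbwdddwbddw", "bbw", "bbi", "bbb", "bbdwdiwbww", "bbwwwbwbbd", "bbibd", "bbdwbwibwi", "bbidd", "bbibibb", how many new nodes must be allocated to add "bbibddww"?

Walking "bbibddww" from the root, the first 5 characters ("bbibd") follow existing edges; "d" is the first miss.
Each of the 3 remaining characters creates one node.

3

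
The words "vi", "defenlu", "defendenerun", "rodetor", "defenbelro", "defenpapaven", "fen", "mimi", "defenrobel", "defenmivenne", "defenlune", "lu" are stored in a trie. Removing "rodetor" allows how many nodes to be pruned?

Walk "rodetor" from the leaf back toward the root, removing each node that no remaining word uses.
No other word shares any prefix with "rodetor", so all 7 of its nodes go.
Nodes removed: 7

7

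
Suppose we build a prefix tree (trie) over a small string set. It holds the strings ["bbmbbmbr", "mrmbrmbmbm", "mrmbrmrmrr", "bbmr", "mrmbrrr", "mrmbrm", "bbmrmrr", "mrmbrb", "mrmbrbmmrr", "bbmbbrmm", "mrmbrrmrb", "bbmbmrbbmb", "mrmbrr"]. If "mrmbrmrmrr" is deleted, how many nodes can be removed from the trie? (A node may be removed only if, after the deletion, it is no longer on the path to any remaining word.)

Walk "mrmbrmrmrr" from the leaf back toward the root, removing each node that no remaining word uses.
The suffix "rmrr" (4 nodes) is used only by "mrmbrmrmrr"; the node for "mrmbrm" still has the child "b", so pruning stops there.
Nodes removed: 4

4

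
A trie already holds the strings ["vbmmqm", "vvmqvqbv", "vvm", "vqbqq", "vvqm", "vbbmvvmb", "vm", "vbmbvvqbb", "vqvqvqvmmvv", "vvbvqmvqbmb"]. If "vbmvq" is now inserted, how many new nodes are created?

2

The longest prefix of "vbmvq" already in the trie is "vbm" (length 3).
New nodes needed: |"vbmvq"| − 3 = 5 − 3 = 2.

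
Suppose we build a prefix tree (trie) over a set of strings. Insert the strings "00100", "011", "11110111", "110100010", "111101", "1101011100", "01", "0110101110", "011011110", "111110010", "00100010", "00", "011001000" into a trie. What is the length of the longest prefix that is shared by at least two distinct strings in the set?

The deepest shared node is where two words last agree before diverging.
e.g. "111101" and "11110111" share the prefix "111101" of length 6; no pair shares a longer one.
Longest shared-prefix length: 6

6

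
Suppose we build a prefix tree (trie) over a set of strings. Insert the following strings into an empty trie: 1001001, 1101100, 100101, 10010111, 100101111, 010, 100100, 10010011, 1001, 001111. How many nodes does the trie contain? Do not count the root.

26

For each word, the new-node count is its length minus the longest prefix already in the trie:
  "1001001" → 7 new (1, 0, 0, 1, 0, 0, 1)
  "1101100" → prefix "1" already present; 6 new (1, 0, 1, 1, 0, 0)
  "100101" → prefix "10010" already present; 1 new (1)
  "10010111" → prefix "100101" already present; 2 new (1, 1)
  "100101111" → prefix "10010111" already present; 1 new (1)
  "010" → 3 new (0, 1, 0)
  "100100" → prefix "100100" already present; 0 new (none)
  "10010011" → prefix "1001001" already present; 1 new (1)
  "1001" → prefix "1001" already present; 0 new (none)
  "001111" → prefix "0" already present; 5 new (0, 1, 1, 1, 1)
Total nodes = 7 + 6 + 1 + 2 + 1 + 3 + 0 + 1 + 0 + 5 = 26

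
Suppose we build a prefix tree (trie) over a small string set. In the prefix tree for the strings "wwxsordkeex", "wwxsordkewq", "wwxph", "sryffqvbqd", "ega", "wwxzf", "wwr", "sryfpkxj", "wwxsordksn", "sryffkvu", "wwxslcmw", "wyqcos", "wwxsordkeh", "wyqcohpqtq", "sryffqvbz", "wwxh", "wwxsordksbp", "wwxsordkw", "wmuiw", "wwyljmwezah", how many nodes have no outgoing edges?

A leaf is a node with no children — equivalently, the end of a word that is not a proper prefix of any other stored word.
Those words: "ega", "sryffkvu", "sryffqvbqd", "sryffqvbz", "sryfpkxj", "wmuiw", "wwr", "wwxh", "wwxph", "wwxslcmw", "wwxsordkeex", "wwxsordkeh", "wwxsordkewq", "wwxsordksbp", "wwxsordksn", "wwxsordkw", "wwxzf", "wwyljmwezah", "wyqcohpqtq", "wyqcos"
Leaf count: 20

20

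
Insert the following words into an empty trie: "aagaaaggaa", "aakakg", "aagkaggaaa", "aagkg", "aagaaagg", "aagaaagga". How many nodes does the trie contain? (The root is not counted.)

22

Count nodes per top-level branch (shared prefixes stored once):
  'a'-branch (aagaaagg, aagaaagga, aagaaaggaa, aagkaggaaa, aagkg, aakakg): 22 nodes
Sum: 22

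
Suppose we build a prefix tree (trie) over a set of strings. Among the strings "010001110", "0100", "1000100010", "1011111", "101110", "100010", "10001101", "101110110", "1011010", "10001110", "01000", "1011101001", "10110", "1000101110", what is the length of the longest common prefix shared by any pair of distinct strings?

7

Look for the deepest trie node that still has at least two words in its subtree.
"1011101001" and "101110110" agree on "1011101" (7 characters) before diverging; nothing deeper is shared.
Longest shared-prefix length: 7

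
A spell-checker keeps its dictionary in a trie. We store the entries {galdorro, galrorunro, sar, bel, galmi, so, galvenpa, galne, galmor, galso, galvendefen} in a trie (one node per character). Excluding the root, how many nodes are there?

40

Trace insertions, counting only characters that open a new branch:
  "galdorro" → 8 new (g, a, l, d, o, r, r, o)
  "galrorunro" → prefix "gal" already present; 7 new (r, o, r, u, n, r, o)
  "sar" → 3 new (s, a, r)
  "bel" → 3 new (b, e, l)
  "galmi" → prefix "gal" already present; 2 new (m, i)
  "so" → prefix "s" already present; 1 new (o)
  "galvenpa" → prefix "gal" already present; 5 new (v, e, n, p, a)
  "galne" → prefix "gal" already present; 2 new (n, e)
  "galmor" → prefix "galm" already present; 2 new (o, r)
  "galso" → prefix "gal" already present; 2 new (s, o)
  "galvendefen" → prefix "galven" already present; 5 new (d, e, f, e, n)
Total nodes = 8 + 7 + 3 + 3 + 2 + 1 + 5 + 2 + 2 + 2 + 5 = 40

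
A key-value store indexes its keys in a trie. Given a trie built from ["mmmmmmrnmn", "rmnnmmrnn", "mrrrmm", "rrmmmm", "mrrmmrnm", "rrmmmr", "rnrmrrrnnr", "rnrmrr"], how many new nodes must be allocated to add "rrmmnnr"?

Walking "rrmmnnr" from the root, the first 4 characters ("rrmm") follow existing edges; "n" is the first miss.
So 7 − 4 = 3 new nodes.

3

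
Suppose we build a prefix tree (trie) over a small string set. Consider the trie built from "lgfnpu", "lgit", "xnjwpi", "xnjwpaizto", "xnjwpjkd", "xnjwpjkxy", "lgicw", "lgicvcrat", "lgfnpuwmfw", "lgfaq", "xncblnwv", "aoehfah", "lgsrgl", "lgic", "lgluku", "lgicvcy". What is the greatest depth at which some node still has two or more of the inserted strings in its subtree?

7

Look for the deepest trie node that still has at least two words in its subtree.
e.g. "xnjwpjkd" and "xnjwpjkxy" share the prefix "xnjwpjk" of length 7; no pair shares a longer one.
Longest shared-prefix length: 7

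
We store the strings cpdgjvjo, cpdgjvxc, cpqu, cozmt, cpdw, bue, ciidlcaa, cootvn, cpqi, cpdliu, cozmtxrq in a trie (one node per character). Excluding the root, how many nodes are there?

For each word, the new-node count is its length minus the longest prefix already in the trie:
  "cpdgjvjo" → 8 new (c, p, d, g, j, v, j, o)
  "cpdgjvxc" → prefix "cpdgjv" already present; 2 new (x, c)
  "cpqu" → prefix "cp" already present; 2 new (q, u)
  "cozmt" → prefix "c" already present; 4 new (o, z, m, t)
  "cpdw" → prefix "cpd" already present; 1 new (w)
  "bue" → 3 new (b, u, e)
  "ciidlcaa" → prefix "c" already present; 7 new (i, i, d, l, c, a, a)
  "cootvn" → prefix "co" already present; 4 new (o, t, v, n)
  "cpqi" → prefix "cpq" already present; 1 new (i)
  "cpdliu" → prefix "cpd" already present; 3 new (l, i, u)
  "cozmtxrq" → prefix "cozmt" already present; 3 new (x, r, q)
Total nodes = 8 + 2 + 2 + 4 + 1 + 3 + 7 + 4 + 1 + 3 + 3 = 38

38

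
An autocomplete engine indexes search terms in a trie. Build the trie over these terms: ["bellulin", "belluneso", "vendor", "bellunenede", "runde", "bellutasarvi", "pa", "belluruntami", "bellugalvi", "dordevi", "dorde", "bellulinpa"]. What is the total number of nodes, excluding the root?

57

Insert word by word; a character creates a node only if that edge doesn't already exist:
  "bellulin" → 8 new (b, e, l, l, u, l, i, n)
  "belluneso" → prefix "bellu" already present; 4 new (n, e, s, o)
  "vendor" → 6 new (v, e, n, d, o, r)
  "bellunenede" → prefix "bellune" already present; 4 new (n, e, d, e)
  "runde" → 5 new (r, u, n, d, e)
  "bellutasarvi" → prefix "bellu" already present; 7 new (t, a, s, a, r, v, i)
  "pa" → 2 new (p, a)
  "belluruntami" → prefix "bellu" already present; 7 new (r, u, n, t, a, m, i)
  "bellugalvi" → prefix "bellu" already present; 5 new (g, a, l, v, i)
  "dordevi" → 7 new (d, o, r, d, e, v, i)
  "dorde" → prefix "dorde" already present; 0 new (none)
  "bellulinpa" → prefix "bellulin" already present; 2 new (p, a)
Total nodes = 8 + 4 + 6 + 4 + 5 + 7 + 2 + 7 + 5 + 7 + 0 + 2 = 57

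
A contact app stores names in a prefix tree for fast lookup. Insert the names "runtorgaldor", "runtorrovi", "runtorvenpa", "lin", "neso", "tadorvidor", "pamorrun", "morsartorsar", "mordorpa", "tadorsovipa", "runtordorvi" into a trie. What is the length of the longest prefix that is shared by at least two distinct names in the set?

Look for the deepest trie node that still has at least two words in its subtree.
"runtordorvi" and "runtorgaldor" agree on "runtor" (6 characters) before diverging; nothing deeper is shared.
Longest shared-prefix length: 6

6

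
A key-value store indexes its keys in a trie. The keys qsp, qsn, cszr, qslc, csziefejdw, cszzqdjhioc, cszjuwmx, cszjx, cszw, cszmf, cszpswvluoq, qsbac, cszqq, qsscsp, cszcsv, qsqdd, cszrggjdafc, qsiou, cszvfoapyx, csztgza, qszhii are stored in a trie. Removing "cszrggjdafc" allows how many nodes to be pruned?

7

A node on "cszrggjdafc"'s path can go only if nothing else ends at it or branches off below it.
The suffix "ggjdafc" (7 nodes) is used only by "cszrggjdafc"; "cszr" is itself a stored word, so pruning stops there.
Nodes removed: 7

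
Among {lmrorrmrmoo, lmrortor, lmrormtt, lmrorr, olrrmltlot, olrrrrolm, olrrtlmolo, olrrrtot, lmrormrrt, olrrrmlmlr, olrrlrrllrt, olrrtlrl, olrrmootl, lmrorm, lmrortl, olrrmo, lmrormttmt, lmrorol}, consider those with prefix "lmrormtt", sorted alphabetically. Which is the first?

lmrormtt

Filter for "lmrormtt…" and sort: "lmrormtt", "lmrormttmt"
The 1st is lmrormtt.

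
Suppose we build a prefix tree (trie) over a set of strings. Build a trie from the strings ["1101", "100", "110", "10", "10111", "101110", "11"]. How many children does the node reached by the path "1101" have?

0

The children of the "1101" node are the distinct next characters among strings starting with "1101".
No stored string extends past "1101".
That node has 0 child edges.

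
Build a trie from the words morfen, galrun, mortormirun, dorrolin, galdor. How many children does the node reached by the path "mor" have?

2

The children of the "mor" node are the distinct next characters among strings starting with "mor".
Characters that immediately follow "mor" among the stored strings: {f, t}.
That node has 2 child edges.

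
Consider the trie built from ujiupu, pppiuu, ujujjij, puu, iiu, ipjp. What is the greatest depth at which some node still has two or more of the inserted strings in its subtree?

2

The deepest shared node is where two words last agree before diverging.
"ujiupu" and "ujujjij" agree on "uj" (2 characters) before diverging; nothing deeper is shared.
Longest shared-prefix length: 2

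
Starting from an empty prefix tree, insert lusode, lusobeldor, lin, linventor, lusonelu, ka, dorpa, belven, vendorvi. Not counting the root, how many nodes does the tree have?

45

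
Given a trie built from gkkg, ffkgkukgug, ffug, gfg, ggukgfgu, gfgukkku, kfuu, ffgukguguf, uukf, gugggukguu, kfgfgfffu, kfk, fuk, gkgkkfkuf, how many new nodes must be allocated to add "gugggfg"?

Walking "gugggfg" from the root, the first 5 characters ("guggg") follow existing edges; "f" is the first miss.
New nodes needed: |"gugggfg"| − 5 = 7 − 5 = 2.

2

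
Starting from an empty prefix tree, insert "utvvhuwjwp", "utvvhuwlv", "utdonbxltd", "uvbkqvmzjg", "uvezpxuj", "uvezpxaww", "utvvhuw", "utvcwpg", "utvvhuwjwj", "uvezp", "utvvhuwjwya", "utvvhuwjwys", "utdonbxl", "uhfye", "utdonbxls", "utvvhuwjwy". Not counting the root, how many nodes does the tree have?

51

Trace insertions, counting only characters that open a new branch:
  "utvvhuwjwp" → 10 new (u, t, v, v, h, u, w, j, w, p)
  "utvvhuwlv" → prefix "utvvhuw" already present; 2 new (l, v)
  "utdonbxltd" → prefix "ut" already present; 8 new (d, o, n, b, x, l, t, d)
  "uvbkqvmzjg" → prefix "u" already present; 9 new (v, b, k, q, v, m, z, j, g)
  "uvezpxuj" → prefix "uv" already present; 6 new (e, z, p, x, u, j)
  "uvezpxaww" → prefix "uvezpx" already present; 3 new (a, w, w)
  "utvvhuw" → prefix "utvvhuw" already present; 0 new (none)
  "utvcwpg" → prefix "utv" already present; 4 new (c, w, p, g)
  "utvvhuwjwj" → prefix "utvvhuwjw" already present; 1 new (j)
  "uvezp" → prefix "uvezp" already present; 0 new (none)
  "utvvhuwjwya" → prefix "utvvhuwjw" already present; 2 new (y, a)
  "utvvhuwjwys" → prefix "utvvhuwjwy" already present; 1 new (s)
  "utdonbxl" → prefix "utdonbxl" already present; 0 new (none)
  "uhfye" → prefix "u" already present; 4 new (h, f, y, e)
  "utdonbxls" → prefix "utdonbxl" already present; 1 new (s)
  "utvvhuwjwy" → prefix "utvvhuwjwy" already present; 0 new (none)
Total nodes = 10 + 2 + 8 + 9 + 6 + 3 + 0 + 4 + 1 + 0 + 2 + 1 + 0 + 4 + 1 + 0 = 51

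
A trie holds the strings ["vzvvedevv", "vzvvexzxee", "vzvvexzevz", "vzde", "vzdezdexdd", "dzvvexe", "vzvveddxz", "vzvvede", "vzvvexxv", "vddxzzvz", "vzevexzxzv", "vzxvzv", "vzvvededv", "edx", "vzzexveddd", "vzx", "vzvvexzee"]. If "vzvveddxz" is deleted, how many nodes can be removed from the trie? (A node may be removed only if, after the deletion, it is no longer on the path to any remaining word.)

A node on "vzvveddxz"'s path can go only if nothing else ends at it or branches off below it.
The suffix "dxz" (3 nodes) is used only by "vzvveddxz"; the node for "vzvved" still has the child "e", so pruning stops there.
Nodes removed: 3

3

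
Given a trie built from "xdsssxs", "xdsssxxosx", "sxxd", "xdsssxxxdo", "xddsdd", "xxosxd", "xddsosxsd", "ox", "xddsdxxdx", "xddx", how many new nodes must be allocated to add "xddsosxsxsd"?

"xddsosxs" is already a path in the trie; the remaining "xsd" must be added.
Each of the 3 remaining characters creates one node.

3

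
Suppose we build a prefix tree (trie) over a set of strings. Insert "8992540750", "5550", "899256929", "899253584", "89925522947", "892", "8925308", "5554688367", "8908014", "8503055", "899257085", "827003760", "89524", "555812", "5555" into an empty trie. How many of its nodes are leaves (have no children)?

A leaf is a node with no children — equivalently, the end of a word that is not a proper prefix of any other stored word.
Those words: "5550", "5554688367", "5555", "555812", "827003760", "8503055", "8908014", "8925308", "89524", "899253584", "8992540750", "89925522947", "899256929", "899257085"
Leaf count: 14

14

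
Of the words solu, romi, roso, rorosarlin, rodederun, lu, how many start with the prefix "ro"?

4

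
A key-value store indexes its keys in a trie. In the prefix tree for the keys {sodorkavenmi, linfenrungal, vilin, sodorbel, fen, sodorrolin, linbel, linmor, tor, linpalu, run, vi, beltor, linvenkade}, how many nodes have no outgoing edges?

13

Leaves are exactly the stored words that no other stored word extends.
Those words: "beltor", "fen", "linbel", "linfenrungal", "linmor", "linpalu", "linvenkade", "run", "sodorbel", "sodorkavenmi", "sodorrolin", "tor", "vilin"
Leaf count: 13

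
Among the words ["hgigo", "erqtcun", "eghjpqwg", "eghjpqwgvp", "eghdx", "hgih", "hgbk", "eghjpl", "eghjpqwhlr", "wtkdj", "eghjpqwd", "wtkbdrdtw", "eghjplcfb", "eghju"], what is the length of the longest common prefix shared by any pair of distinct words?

The deepest shared node is where two words last agree before diverging.
"eghjpqwg" and "eghjpqwgvp" agree on "eghjpqwg" (8 characters) before diverging; nothing deeper is shared.
Longest shared-prefix length: 8

8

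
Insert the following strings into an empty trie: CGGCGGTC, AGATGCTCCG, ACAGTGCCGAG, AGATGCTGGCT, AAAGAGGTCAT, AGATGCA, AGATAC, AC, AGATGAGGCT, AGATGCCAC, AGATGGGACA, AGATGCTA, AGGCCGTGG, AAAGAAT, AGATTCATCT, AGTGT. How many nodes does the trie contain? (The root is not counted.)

77

For each word, the new-node count is its length minus the longest prefix already in the trie:
  "CGGCGGTC" → 8 new (C, G, G, C, G, G, T, C)
  "AGATGCTCCG" → 10 new (A, G, A, T, G, C, T, C, C, G)
  "ACAGTGCCGAG" → prefix "A" already present; 10 new (C, A, G, T, G, C, C, G, A, G)
  "AGATGCTGGCT" → prefix "AGATGCT" already present; 4 new (G, G, C, T)
  "AAAGAGGTCAT" → prefix "A" already present; 10 new (A, A, G, A, G, G, T, C, A, T)
  "AGATGCA" → prefix "AGATGC" already present; 1 new (A)
  "AGATAC" → prefix "AGAT" already present; 2 new (A, C)
  "AC" → prefix "AC" already present; 0 new (none)
  "AGATGAGGCT" → prefix "AGATG" already present; 5 new (A, G, G, C, T)
  "AGATGCCAC" → prefix "AGATGC" already present; 3 new (C, A, C)
  "AGATGGGACA" → prefix "AGATG" already present; 5 new (G, G, A, C, A)
  "AGATGCTA" → prefix "AGATGCT" already present; 1 new (A)
  "AGGCCGTGG" → prefix "AG" already present; 7 new (G, C, C, G, T, G, G)
  "AAAGAAT" → prefix "AAAGA" already present; 2 new (A, T)
  "AGATTCATCT" → prefix "AGAT" already present; 6 new (T, C, A, T, C, T)
  "AGTGT" → prefix "AG" already present; 3 new (T, G, T)
Total nodes = 8 + 10 + 10 + 4 + 10 + 1 + 2 + 0 + 5 + 3 + 5 + 1 + 7 + 2 + 6 + 3 = 77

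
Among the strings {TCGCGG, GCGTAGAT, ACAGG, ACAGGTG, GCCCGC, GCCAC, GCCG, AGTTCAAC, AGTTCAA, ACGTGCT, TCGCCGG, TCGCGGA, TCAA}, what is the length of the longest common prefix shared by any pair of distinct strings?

7

Look for the deepest trie node that still has at least two words in its subtree.
e.g. "AGTTCAA" and "AGTTCAAC" share the prefix "AGTTCAA" of length 7; no pair shares a longer one.
Longest shared-prefix length: 7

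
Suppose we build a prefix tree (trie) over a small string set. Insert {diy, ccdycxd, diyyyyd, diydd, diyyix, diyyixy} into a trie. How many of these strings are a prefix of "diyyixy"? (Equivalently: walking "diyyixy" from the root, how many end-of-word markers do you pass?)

3

Walk "diyyixy" from the root; an end-of-word marker is hit whenever a stored word is a prefix of "diyyixy".
Prefixes of the query that are stored words: "diy", "diyyix", "diyyixy"
Count: 3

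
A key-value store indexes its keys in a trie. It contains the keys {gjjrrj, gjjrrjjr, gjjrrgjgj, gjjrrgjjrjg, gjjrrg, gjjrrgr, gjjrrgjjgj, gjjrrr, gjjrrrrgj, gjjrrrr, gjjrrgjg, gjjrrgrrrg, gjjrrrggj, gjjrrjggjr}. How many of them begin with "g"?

Traverse to the node for "g", then collect every word in that subtree.
Words under "g": gjjrrg, gjjrrgjg, gjjrrgjgj, gjjrrgjjgj, gjjrrgjjrjg, gjjrrgr, gjjrrgrrrg, gjjrrj, gjjrrjggjr, gjjrrjjr, gjjrrr, gjjrrrggj, gjjrrrr, gjjrrrrgj
Count: 14

14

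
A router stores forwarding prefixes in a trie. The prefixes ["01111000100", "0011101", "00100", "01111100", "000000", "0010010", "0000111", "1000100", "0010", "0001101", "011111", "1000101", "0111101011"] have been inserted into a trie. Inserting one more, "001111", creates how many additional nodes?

Walking "001111" from the root, the first 5 characters ("00111") follow existing edges; "1" is the first miss.
So 6 − 5 = 1 new nodes.

1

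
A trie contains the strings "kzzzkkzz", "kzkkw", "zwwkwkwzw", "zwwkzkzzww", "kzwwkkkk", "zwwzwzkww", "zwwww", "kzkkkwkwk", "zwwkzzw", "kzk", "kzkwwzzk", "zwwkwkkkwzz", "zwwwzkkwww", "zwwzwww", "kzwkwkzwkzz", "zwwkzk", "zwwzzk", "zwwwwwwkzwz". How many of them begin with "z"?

Traverse to the node for "z", then collect every word in that subtree.
Words under "z": zwwkwkkkwzz, zwwkwkwzw, zwwkzk, zwwkzkzzww, zwwkzzw, zwwww, zwwwwwwkzwz, zwwwzkkwww, zwwzwww, zwwzwzkww, zwwzzk
Count: 11

11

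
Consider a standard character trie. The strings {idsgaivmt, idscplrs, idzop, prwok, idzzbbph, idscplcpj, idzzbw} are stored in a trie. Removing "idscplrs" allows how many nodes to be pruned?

2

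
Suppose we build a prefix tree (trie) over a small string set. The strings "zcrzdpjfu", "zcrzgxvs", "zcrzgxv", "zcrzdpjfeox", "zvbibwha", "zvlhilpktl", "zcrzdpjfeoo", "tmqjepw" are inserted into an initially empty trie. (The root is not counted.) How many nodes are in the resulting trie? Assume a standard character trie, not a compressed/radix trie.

39

Count nodes per top-level branch (shared prefixes stored once):
  't'-branch (tmqjepw): 7 nodes
  'z'-branch (zcrzdpjfeoo, zcrzdpjfeox, zcrzdpjfu, zcrzgxv, zcrzgxvs, zvbibwha, zvlhilpktl): 32 nodes
Sum: 39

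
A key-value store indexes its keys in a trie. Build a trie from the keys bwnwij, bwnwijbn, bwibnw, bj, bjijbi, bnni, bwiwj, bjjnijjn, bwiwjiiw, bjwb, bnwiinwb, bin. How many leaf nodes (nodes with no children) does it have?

Leaves are exactly the stored words that no other stored word extends.
Those words: "bin", "bjijbi", "bjjnijjn", "bjwb", "bnni", "bnwiinwb", "bwibnw", "bwiwjiiw", "bwnwijbn"
Leaf count: 9

9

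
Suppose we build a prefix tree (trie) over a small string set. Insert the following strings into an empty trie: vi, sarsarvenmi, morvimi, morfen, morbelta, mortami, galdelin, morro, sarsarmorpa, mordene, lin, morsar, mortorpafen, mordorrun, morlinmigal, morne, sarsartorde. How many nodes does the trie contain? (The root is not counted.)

Count nodes per top-level branch (shared prefixes stored once):
  'g'-branch (galdelin): 8 nodes
  'l'-branch (lin): 3 nodes
  'm'-branch (morbelta, mordene, mordorrun, morfen, morlinmigal, morne, morro, morsar, mortami, mortorpafen, morvimi): 50 nodes
  's'-branch (sarsarmorpa, sarsartorde, sarsarvenmi): 21 nodes
  'v'-branch (vi): 2 nodes
Sum: 84

84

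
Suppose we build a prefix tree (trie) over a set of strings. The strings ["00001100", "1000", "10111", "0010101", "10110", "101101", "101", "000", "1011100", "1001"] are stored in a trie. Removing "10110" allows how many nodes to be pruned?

0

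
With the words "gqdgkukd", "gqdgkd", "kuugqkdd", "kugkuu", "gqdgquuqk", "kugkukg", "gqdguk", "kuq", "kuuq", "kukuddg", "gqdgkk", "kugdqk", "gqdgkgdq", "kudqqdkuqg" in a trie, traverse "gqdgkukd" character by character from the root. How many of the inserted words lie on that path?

1

Walk "gqdgkukd" from the root; an end-of-word marker is hit whenever a stored word is a prefix of "gqdgkukd".
Prefixes of the query that are stored words: "gqdgkukd"
Count: 1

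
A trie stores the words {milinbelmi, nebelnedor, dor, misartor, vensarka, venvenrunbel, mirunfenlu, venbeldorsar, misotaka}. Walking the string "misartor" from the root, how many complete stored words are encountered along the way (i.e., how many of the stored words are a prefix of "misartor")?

Walk "misartor" from the root; an end-of-word marker is hit whenever a stored word is a prefix of "misartor".
Prefixes of the query that are stored words: "misartor"
Count: 1

1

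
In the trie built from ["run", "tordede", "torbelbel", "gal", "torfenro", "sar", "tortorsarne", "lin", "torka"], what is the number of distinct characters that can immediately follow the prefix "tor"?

The children of the "tor" node are the distinct next characters among strings starting with "tor".
Distinct next characters after "tor": b, d, f, k, t.
That node has 5 child edges.

5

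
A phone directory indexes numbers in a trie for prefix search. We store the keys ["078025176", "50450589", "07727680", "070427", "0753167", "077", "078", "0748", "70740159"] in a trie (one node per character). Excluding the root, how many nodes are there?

For each word, the new-node count is its length minus the longest prefix already in the trie:
  "078025176" → 9 new (0, 7, 8, 0, 2, 5, 1, 7, 6)
  "50450589" → 8 new (5, 0, 4, 5, 0, 5, 8, 9)
  "07727680" → prefix "07" already present; 6 new (7, 2, 7, 6, 8, 0)
  "070427" → prefix "07" already present; 4 new (0, 4, 2, 7)
  "0753167" → prefix "07" already present; 5 new (5, 3, 1, 6, 7)
  "077" → prefix "077" already present; 0 new (none)
  "078" → prefix "078" already present; 0 new (none)
  "0748" → prefix "07" already present; 2 new (4, 8)
  "70740159" → 8 new (7, 0, 7, 4, 0, 1, 5, 9)
Total nodes = 9 + 8 + 6 + 4 + 5 + 0 + 0 + 2 + 8 = 42

42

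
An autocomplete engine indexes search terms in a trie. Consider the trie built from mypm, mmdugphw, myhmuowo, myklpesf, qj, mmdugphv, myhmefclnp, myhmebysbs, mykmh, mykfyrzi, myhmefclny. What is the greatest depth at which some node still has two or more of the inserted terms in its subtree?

9

Equivalently: take the maximum, over all pairs, of their longest common prefix length.
e.g. "myhmefclnp" and "myhmefclny" share the prefix "myhmefcln" of length 9; no pair shares a longer one.
Longest shared-prefix length: 9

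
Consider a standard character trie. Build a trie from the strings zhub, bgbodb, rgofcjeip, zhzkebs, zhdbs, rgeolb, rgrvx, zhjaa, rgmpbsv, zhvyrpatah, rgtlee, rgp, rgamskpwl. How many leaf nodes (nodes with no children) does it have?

13

Leaves are exactly the stored words that no other stored word extends.
Those words: "bgbodb", "rgamskpwl", "rgeolb", "rgmpbsv", "rgofcjeip", "rgp", "rgrvx", "rgtlee", "zhdbs", "zhjaa", "zhub", "zhvyrpatah", "zhzkebs"
Leaf count: 13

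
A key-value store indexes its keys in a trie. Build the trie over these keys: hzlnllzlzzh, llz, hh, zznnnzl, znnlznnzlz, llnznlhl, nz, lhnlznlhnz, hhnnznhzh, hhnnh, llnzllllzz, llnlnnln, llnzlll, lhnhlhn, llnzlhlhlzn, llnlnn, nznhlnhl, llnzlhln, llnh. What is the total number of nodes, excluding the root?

For each word, the new-node count is its length minus the longest prefix already in the trie:
  "hzlnllzlzzh" → 11 new (h, z, l, n, l, l, z, l, z, z, h)
  "llz" → 3 new (l, l, z)
  "hh" → prefix "h" already present; 1 new (h)
  "zznnnzl" → 7 new (z, z, n, n, n, z, l)
  "znnlznnzlz" → prefix "z" already present; 9 new (n, n, l, z, n, n, z, l, z)
  "llnznlhl" → prefix "ll" already present; 6 new (n, z, n, l, h, l)
  "nz" → 2 new (n, z)
  "lhnlznlhnz" → prefix "l" already present; 9 new (h, n, l, z, n, l, h, n, z)
  "hhnnznhzh" → prefix "hh" already present; 7 new (n, n, z, n, h, z, h)
  "hhnnh" → prefix "hhnn" already present; 1 new (h)
  "llnzllllzz" → prefix "llnz" already present; 6 new (l, l, l, l, z, z)
  "llnlnnln" → prefix "lln" already present; 5 new (l, n, n, l, n)
  "llnzlll" → prefix "llnzlll" already present; 0 new (none)
  "lhnhlhn" → prefix "lhn" already present; 4 new (h, l, h, n)
  "llnzlhlhlzn" → prefix "llnzl" already present; 6 new (h, l, h, l, z, n)
  "llnlnn" → prefix "llnlnn" already present; 0 new (none)
  "nznhlnhl" → prefix "nz" already present; 6 new (n, h, l, n, h, l)
  "llnzlhln" → prefix "llnzlhl" already present; 1 new (n)
  "llnh" → prefix "lln" already present; 1 new (h)
Total nodes = 11 + 3 + 1 + 7 + 9 + 6 + 2 + 9 + 7 + 1 + 6 + 5 + 0 + 4 + 6 + 0 + 6 + 1 + 1 = 85

85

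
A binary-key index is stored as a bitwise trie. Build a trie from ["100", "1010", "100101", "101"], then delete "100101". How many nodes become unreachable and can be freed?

A node on "100101"'s path can go only if nothing else ends at it or branches off below it.
The suffix "101" (3 nodes) is used only by "100101"; "100" is itself a stored word, so pruning stops there.
Nodes removed: 3

3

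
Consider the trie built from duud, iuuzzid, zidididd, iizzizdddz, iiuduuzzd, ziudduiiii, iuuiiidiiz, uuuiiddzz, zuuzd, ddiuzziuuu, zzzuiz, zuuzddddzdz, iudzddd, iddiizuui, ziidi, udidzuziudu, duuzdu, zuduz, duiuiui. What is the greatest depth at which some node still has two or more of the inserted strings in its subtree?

5

The deepest shared node is where two words last agree before diverging.
"zuuzd" and "zuuzddddzdz" agree on "zuuzd" (5 characters) before diverging; nothing deeper is shared.
Longest shared-prefix length: 5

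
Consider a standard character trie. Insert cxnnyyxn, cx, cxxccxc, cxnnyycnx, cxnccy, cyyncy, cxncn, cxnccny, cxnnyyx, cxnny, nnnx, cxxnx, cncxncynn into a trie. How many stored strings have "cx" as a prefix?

10

Walk to "cx"; the words in its subtree are exactly those with that prefix.
Matches: "cx", "cxnccny", "cxnccy", "cxncn", "cxnny", "cxnnyycnx", "cxnnyyx", "cxnnyyxn", "cxxccxc", "cxxnx"
Count: 10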